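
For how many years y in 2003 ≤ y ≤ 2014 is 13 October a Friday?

1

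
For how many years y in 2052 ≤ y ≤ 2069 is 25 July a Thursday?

3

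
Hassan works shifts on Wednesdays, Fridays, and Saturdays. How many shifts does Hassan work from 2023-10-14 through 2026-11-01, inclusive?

478

2023-10-14 is a Saturday.
From 2023-10-14 to 2026-11-01 is 1115 days inclusive.
1115 = 7 × 159 + 2, so there are 159 full weeks plus 2 extra days.
Each full week contributes 3 days from the set (Wed, Fri, Sat): 159 × 3 = 477.
The 2 extra days are Saturday, Sunday — 1 of them qualifies.
Total: 477 + 1 = 478.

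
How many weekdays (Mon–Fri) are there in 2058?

2058-01-01 is a Tuesday.
The range spans 365 days (inclusive of both endpoints).
365 = 7 × 52 + 1, so there are 52 full weeks plus 1 extra day.
Each full week contributes 5 weekdays (Mon–Fri): 52 × 5 = 260.
The 1 extra day is Tuesday — 1 of them qualifies.
Total: 260 + 1 = 261.

261 weekdays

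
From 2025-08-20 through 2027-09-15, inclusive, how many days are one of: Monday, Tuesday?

2025-08-20 is a Wednesday.
That's 757 days from start to end, counting both.
757 = 7 × 108 + 1, so there are 108 full weeks plus 1 extra day.
Each full week contributes 2 days from the set (Mon, Tue): 108 × 2 = 216.
The 1 extra day is Wednesday — none qualify.
Total: 216 + 0 = 216.

216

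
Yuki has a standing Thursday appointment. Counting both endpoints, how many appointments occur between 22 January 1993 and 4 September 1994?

22 January 1993 is a Friday.
From 22 January 1993 to 4 September 1994 is 591 days inclusive.
591 = 7 × 84 + 3, so there are 84 full weeks plus 3 extra days.
Each full week contributes one Thursday: 84 so far.
The 3 extra days are Fri, Sat, Sun — none qualify.
Total: 84 + 0 = 84.

84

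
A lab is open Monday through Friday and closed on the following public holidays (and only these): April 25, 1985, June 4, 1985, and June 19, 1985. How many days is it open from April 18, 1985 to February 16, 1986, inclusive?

214 business days

April 18, 1985 is a Thursday.
From April 18, 1985 to February 16, 1986 is 305 days inclusive.
305 = 7 × 43 + 4, so there are 43 full weeks plus 4 extra days.
Each full week contributes 5 weekdays (Mon–Fri): 43 × 5 = 215.
The 4 extra days are Thu, Fri, Sat, Sun — 2 of them qualify.
Total: 215 + 2 = 217.
Holidays: April 25, 1985 (Thu); June 4, 1985 (Tue); June 19, 1985 (Wed).
All 3 holidays fall on weekdays, so subtract 3.
Business days: 217 − 3 = 214.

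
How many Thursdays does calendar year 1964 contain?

53

Jan 1, 1964 is a Wednesday.
The range spans 366 days (inclusive of both endpoints).
366 = 7 × 52 + 2, so there are 52 full weeks plus 2 extra days.
Each full week contributes one Thursday: 52 so far.
The 2 extra days are Wednesday, Thursday — 1 of them qualifies.
Total: 52 + 1 = 53.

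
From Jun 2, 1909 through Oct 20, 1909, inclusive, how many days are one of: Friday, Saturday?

40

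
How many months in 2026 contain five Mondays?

4

A month has five Mondays exactly when Monday falls within its first (length − 28) days.
Jan: 31 days, starts Thu → 5 of Thu, Fri, Sat
Feb: 28 days, starts Sun → 5 of (none)
Mar: 31 days, starts Sun → 5 of Sun, Mon, Tue ✓
Apr: 30 days, starts Wed → 5 of Wed, Thu
May: 31 days, starts Fri → 5 of Fri, Sat, Sun
Jun: 30 days, starts Mon → 5 of Mon, Tue ✓
Jul: 31 days, starts Wed → 5 of Wed, Thu, Fri
Aug: 31 days, starts Sat → 5 of Sat, Sun, Mon ✓
Sep: 30 days, starts Tue → 5 of Tue, Wed
Oct: 31 days, starts Thu → 5 of Thu, Fri, Sat
Nov: 30 days, starts Sun → 5 of Sun, Mon ✓
Dec: 31 days, starts Tue → 5 of Tue, Wed, Thu
Months with five Mondays: Mar, Jun, Aug, Nov.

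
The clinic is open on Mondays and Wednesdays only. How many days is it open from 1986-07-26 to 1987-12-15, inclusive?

145

1986-07-26 is a Saturday.
From 1986-07-26 to 1987-12-15 is 508 days inclusive.
508 = 7 × 72 + 4, so there are 72 full weeks plus 4 extra days.
Each full week contributes 2 days from the set (Mon, Wed): 72 × 2 = 144.
The 4 extra days are Sat, Sun, Mon, Tue — 1 of them qualifies.
Total: 144 + 1 = 145.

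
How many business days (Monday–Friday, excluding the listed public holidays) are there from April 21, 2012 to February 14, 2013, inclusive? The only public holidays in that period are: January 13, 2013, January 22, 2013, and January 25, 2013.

212 business days

April 21, 2012 is a Saturday.
From April 21, 2012 to February 14, 2013 is 300 days inclusive.
300 = 7 × 42 + 6, so there are 42 full weeks plus 6 extra days.
Each full week contributes 5 weekdays (Mon–Fri): 42 × 5 = 210.
The 6 extra days are Saturday, Sunday, Monday, Tuesday, Wednesday, Thursday — 4 of them qualify.
Total: 210 + 4 = 214.
Holidays: January 13, 2013 (Sun); January 22, 2013 (Tue); January 25, 2013 (Fri).
2 of the 3 holidays fall on weekdays; the rest are weekends and were already excluded.
Business days: 214 − 2 = 212.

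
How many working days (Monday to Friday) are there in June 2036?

2036-06-01 is a Sunday.
From 2036-06-01 to 2036-06-30 is 30 days inclusive.
30 = 7 × 4 + 2, so there are 4 full weeks plus 2 extra days.
Each full week contributes 5 weekdays (Mon–Fri): 4 × 5 = 20.
The 2 extra days are Sun, Mon — 1 of them qualifies.
Total: 20 + 1 = 21.

21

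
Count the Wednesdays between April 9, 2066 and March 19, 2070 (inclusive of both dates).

206

April 9, 2066 is a Friday.
That's 1441 days from start to end, counting both.
1441 = 7 × 205 + 6, so there are 205 full weeks plus 6 extra days.
Each full week contributes one Wednesday: 205 so far.
The 6 extra days are Friday, Saturday, Sunday, Monday, Tuesday, Wednesday — 1 of them qualifies.
Total: 205 + 1 = 206.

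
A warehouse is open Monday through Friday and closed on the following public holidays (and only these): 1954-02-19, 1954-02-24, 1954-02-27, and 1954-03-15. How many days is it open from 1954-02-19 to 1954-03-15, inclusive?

14

1954-02-19 is a Friday.
The range spans 25 days (inclusive of both endpoints).
25 = 7 × 3 + 4, so there are 3 full weeks plus 4 extra days.
Each full week contributes 5 weekdays (Mon–Fri): 3 × 5 = 15.
The 4 extra days are Fri, Sat, Sun, Mon — 2 of them qualify.
Total: 15 + 2 = 17.
Holidays: 1954-02-19 (Fri); 1954-02-24 (Wed); 1954-02-27 (Sat); 1954-03-15 (Mon).
3 of the 4 holidays fall on weekdays; the rest are weekends and were already excluded.
Business days: 17 − 3 = 14.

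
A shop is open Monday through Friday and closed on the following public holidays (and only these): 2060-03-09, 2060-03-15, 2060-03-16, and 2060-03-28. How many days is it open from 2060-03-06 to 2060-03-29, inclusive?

13 business days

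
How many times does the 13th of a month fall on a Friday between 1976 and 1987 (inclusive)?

22

Friday-the-13ths by year:
1976: Feb, Aug
1977: May
1978: Jan, Oct
1979: Apr, Jul
1980: Jun
1981: Feb, Mar, Nov
1982: Aug
1983: May
1984: Jan, Apr, Jul
1985: Sep, Dec
1986: Jun
1987: Feb, Mar, Nov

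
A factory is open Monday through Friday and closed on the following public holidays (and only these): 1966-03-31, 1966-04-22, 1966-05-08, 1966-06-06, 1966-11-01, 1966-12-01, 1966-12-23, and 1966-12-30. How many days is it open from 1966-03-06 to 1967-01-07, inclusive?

213 business days

1966-03-06 is a Sunday.
The range spans 308 days (inclusive of both endpoints).
308 = 7 × 44, so the span is exactly 44 full weeks.
Each full week contributes 5 weekdays (Mon–Fri): 44 × 5 = 220.
Holidays: 1966-03-31 (Thu); 1966-04-22 (Fri); 1966-05-08 (Sun); 1966-06-06 (Mon); 1966-11-01 (Tue); 1966-12-01 (Thu); 1966-12-23 (Fri); 1966-12-30 (Fri).
7 of the 8 holidays fall on weekdays; the rest are weekends and were already excluded.
Business days: 220 − 7 = 213.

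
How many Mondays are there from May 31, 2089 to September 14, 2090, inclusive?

May 31, 2089 is a Tuesday.
That's 472 days from start to end, counting both.
472 = 7 × 67 + 3, so there are 67 full weeks plus 3 extra days.
Each full week contributes one Monday: 67 so far.
The 3 extra days are Tue, Wed, Thu — none qualify.
Total: 67 + 0 = 67.

67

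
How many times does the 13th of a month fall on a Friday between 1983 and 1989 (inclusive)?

Friday-the-13ths by year:
1983: May
1984: Jan, Apr, Jul
1985: Sep, Dec
1986: Jun
1987: Feb, Mar, Nov
1988: May
1989: Jan, Oct

13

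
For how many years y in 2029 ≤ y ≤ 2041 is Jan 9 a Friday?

Day of week of January 9 in each year:
2029: Tue, 2030: Wed, 2031: Thu, 2032: Fri ✓, 2033: Sun, 2034: Mon, 2035: Tue, 2036: Wed, 2037: Fri ✓, 2038: Sat, 2039: Sun, 2040: Mon, 2041: Wed
Fridays: 2032, 2037.

2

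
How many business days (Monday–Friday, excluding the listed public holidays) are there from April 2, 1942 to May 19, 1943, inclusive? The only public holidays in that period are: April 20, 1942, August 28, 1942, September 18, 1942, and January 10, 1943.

April 2, 1942 is a Thursday.
From April 2, 1942 to May 19, 1943 is 413 days inclusive.
413 = 7 × 59, so the span is exactly 59 full weeks.
Each full week contributes 5 weekdays (Mon–Fri): 59 × 5 = 295.
Holidays: April 20, 1942 (Mon); August 28, 1942 (Fri); September 18, 1942 (Fri); January 10, 1943 (Sun).
3 of the 4 holidays fall on weekdays; the rest are weekends and were already excluded.
Business days: 295 − 3 = 292.

292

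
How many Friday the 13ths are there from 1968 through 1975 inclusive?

Friday-the-13ths by year:
1968: Sep, Dec
1969: Jun
1970: Feb, Mar, Nov
1971: Aug
1972: Oct
1973: Apr, Jul
1974: Sep, Dec
1975: Jun

13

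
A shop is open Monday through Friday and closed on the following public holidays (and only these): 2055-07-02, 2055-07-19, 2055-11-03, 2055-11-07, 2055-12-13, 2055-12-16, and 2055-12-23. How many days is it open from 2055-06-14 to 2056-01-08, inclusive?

144

2055-06-14 is a Monday.
That's 209 days from start to end, counting both.
209 = 7 × 29 + 6, so there are 29 full weeks plus 6 extra days.
Each full week contributes 5 weekdays (Mon–Fri): 29 × 5 = 145.
The 6 extra days are Mon, Tue, Wed, Thu, Fri, Sat — 5 of them qualify.
Total: 145 + 5 = 150.
Holidays: 2055-07-02 (Fri); 2055-07-19 (Mon); 2055-11-03 (Wed); 2055-11-07 (Sun); 2055-12-13 (Mon); 2055-12-16 (Thu); 2055-12-23 (Thu).
6 of the 7 holidays fall on weekdays; the rest are weekends and were already excluded.
Business days: 150 − 6 = 144.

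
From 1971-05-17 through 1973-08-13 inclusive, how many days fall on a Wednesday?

117 Wednesdays

1971-05-17 is a Monday.
That's 820 days from start to end, counting both.
820 = 7 × 117 + 1, so there are 117 full weeks plus 1 extra day.
Each full week contributes one Wednesday: 117 so far.
The 1 extra day is Mon — none qualify.
Total: 117 + 0 = 117.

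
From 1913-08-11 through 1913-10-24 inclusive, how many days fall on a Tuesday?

11 Tuesdays

1913-08-11 is a Monday.
From 1913-08-11 to 1913-10-24 is 75 days inclusive.
75 = 7 × 10 + 5, so there are 10 full weeks plus 5 extra days.
Each full week contributes one Tuesday: 10 so far.
The 5 extra days are Monday, Tuesday, Wednesday, Thursday, Friday — 1 of them qualifies.
Total: 10 + 1 = 11.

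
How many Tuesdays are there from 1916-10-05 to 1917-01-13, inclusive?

1916-10-05 is a Thursday.
From 1916-10-05 to 1917-01-13 is 101 days inclusive.
101 = 7 × 14 + 3, so there are 14 full weeks plus 3 extra days.
Each full week contributes one Tuesday: 14 so far.
The 3 extra days are Thu, Fri, Sat — none qualify.
Total: 14 + 0 = 14.

14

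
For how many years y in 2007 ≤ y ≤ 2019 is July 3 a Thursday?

2

Day of week of July 3 in each year:
2007: Tue, 2008: Thu ✓, 2009: Fri, 2010: Sat, 2011: Sun, 2012: Tue, 2013: Wed, 2014: Thu ✓, 2015: Fri, 2016: Sun, 2017: Mon, 2018: Tue, 2019: Wed
Thursdays: 2008, 2014.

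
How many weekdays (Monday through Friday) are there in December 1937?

Dec 1, 1937 is a Wednesday.
The range spans 31 days (inclusive of both endpoints).
31 = 7 × 4 + 3, so there are 4 full weeks plus 3 extra days.
Each full week contributes 5 weekdays (Mon–Fri): 4 × 5 = 20.
The 3 extra days are Wed, Thu, Fri — 3 of them qualify.
Total: 20 + 3 = 23.

23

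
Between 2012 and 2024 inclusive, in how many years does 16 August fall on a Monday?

1

Day of week of August 16 in each year:
2012: Thu, 2013: Fri, 2014: Sat, 2015: Sun, 2016: Tue, 2017: Wed, 2018: Thu, 2019: Fri, 2020: Sun, 2021: Mon ✓, 2022: Tue, 2023: Wed, 2024: Fri
Mondays: 2021.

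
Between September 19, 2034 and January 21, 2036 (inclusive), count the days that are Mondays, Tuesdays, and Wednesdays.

210

September 19, 2034 is a Tuesday.
The range spans 490 days (inclusive of both endpoints).
490 = 7 × 70, so the span is exactly 70 full weeks.
Each full week contributes 3 days from the set (Mon, Tue, Wed): 70 × 3 = 210.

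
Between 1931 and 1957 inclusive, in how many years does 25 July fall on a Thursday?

Day of week of July 25 in each year:
1931: Sat, 1932: Mon, 1933: Tue, 1934: Wed, 1935: Thu ✓, 1936: Sat, 1937: Sun, 1938: Mon, 1939: Tue, 1940: Thu ✓, 1941: Fri, 1942: Sat, 1943: Sun, 1944: Tue, 1945: Wed, 1946: Thu ✓, 1947: Fri, 1948: Sun, 1949: Mon, 1950: Tue, 1951: Wed, 1952: Fri, 1953: Sat, 1954: Sun, 1955: Mon, 1956: Wed, 1957: Thu ✓
Thursdays: 1935, 1940, 1946, 1957.

4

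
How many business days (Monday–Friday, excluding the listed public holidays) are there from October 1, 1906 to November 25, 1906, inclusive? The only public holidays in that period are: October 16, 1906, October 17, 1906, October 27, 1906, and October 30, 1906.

October 1, 1906 is a Monday.
That's 56 days from start to end, counting both.
56 = 7 × 8, so the span is exactly 8 full weeks.
Each full week contributes 5 weekdays (Mon–Fri): 8 × 5 = 40.
Total: 40.
Holidays: October 16, 1906 (Tue); October 17, 1906 (Wed); October 27, 1906 (Sat); October 30, 1906 (Tue).
3 of the 4 holidays fall on weekdays; the rest are weekends and were already excluded.
Business days: 40 − 3 = 37.

37 business days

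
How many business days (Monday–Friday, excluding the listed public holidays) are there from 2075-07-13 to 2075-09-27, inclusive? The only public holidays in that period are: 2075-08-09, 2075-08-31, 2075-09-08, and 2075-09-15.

54

2075-07-13 is a Saturday.
The range spans 77 days (inclusive of both endpoints).
77 = 7 × 11, so the span is exactly 11 full weeks.
Each full week contributes 5 weekdays (Mon–Fri): 11 × 5 = 55.
Total: 55.
Holidays: 2075-08-09 (Fri); 2075-08-31 (Sat); 2075-09-08 (Sun); 2075-09-15 (Sun).
1 of the 4 holidays fall on weekdays; the rest are weekends and were already excluded.
Business days: 55 − 1 = 54.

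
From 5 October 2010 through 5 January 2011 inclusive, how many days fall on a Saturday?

5 October 2010 is a Tuesday.
That's 93 days from start to end, counting both.
93 = 7 × 13 + 2, so there are 13 full weeks plus 2 extra days.
Each full week contributes one Saturday: 13 so far.
The 2 extra days are Tue, Wed — none qualify.
Total: 13 + 0 = 13.

13 Saturdays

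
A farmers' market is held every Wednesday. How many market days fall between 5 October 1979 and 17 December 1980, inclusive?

63

5 October 1979 is a Friday.
That's 440 days from start to end, counting both.
440 = 7 × 62 + 6, so there are 62 full weeks plus 6 extra days.
Each full week contributes one Wednesday: 62 so far.
The 6 extra days are Friday, Saturday, Sunday, Monday, Tuesday, Wednesday — 1 of them qualifies.
Total: 62 + 1 = 63.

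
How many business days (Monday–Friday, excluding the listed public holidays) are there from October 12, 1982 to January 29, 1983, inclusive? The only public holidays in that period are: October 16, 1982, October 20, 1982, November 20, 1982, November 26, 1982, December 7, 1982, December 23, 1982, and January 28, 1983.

74 business days

October 12, 1982 is a Tuesday.
That's 110 days from start to end, counting both.
110 = 7 × 15 + 5, so there are 15 full weeks plus 5 extra days.
Each full week contributes 5 weekdays (Mon–Fri): 15 × 5 = 75.
The 5 extra days are Tue, Wed, Thu, Fri, Sat — 4 of them qualify.
Total: 75 + 4 = 79.
Holidays: October 16, 1982 (Sat); October 20, 1982 (Wed); November 20, 1982 (Sat); November 26, 1982 (Fri); December 7, 1982 (Tue); December 23, 1982 (Thu); January 28, 1983 (Fri).
5 of the 7 holidays fall on weekdays; the rest are weekends and were already excluded.
Business days: 79 − 5 = 74.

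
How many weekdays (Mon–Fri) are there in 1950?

1 January 1950 is a Sunday.
That's 365 days from start to end, counting both.
365 = 7 × 52 + 1, so there are 52 full weeks plus 1 extra day.
Each full week contributes 5 weekdays (Mon–Fri): 52 × 5 = 260.
The 1 extra day is Sun — none qualify.
Total: 260 + 0 = 260.

260 weekdays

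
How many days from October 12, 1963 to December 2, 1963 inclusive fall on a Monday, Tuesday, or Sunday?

October 12, 1963 is a Saturday.
From October 12, 1963 to December 2, 1963 is 52 days inclusive.
52 = 7 × 7 + 3, so there are 7 full weeks plus 3 extra days.
Each full week contributes 3 days from the set (Mon, Tue, Sun): 7 × 3 = 21.
The 3 extra days are Sat, Sun, Mon — 2 of them qualify.
Total: 21 + 2 = 23.

23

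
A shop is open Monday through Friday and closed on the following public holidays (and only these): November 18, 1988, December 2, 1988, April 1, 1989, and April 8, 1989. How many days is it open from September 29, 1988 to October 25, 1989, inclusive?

278 business days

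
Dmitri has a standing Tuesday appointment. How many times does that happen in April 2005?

4

1 April 2005 is a Friday.
That's 30 days from start to end, counting both.
30 = 7 × 4 + 2, so there are 4 full weeks plus 2 extra days.
Each full week contributes one Tuesday: 4 so far.
The 2 extra days are Friday, Saturday — none qualify.
Total: 4 + 0 = 4.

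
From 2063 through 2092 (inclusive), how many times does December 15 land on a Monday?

5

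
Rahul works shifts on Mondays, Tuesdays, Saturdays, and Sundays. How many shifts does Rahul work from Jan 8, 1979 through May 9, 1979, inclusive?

70

Jan 8, 1979 is a Monday.
From Jan 8, 1979 to May 9, 1979 is 122 days inclusive.
122 = 7 × 17 + 3, so there are 17 full weeks plus 3 extra days.
Each full week contributes 4 days from the set (Mon, Tue, Sat, Sun): 17 × 4 = 68.
The 3 extra days are Mon, Tue, Wed — 2 of them qualify.
Total: 68 + 2 = 70.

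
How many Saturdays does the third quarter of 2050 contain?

13

Jul 1, 2050 is a Friday.
That's 92 days from start to end, counting both.
92 = 7 × 13 + 1, so there are 13 full weeks plus 1 extra day.
Each full week contributes one Saturday: 13 so far.
The 1 extra day is Fri — none qualify.
Total: 13 + 0 = 13.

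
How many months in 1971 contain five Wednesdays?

4

A month has five Wednesdays exactly when Wednesday falls within its first (length − 28) days.
Jan: 31 days, starts Fri → 5 of Fri, Sat, Sun
Feb: 28 days, starts Mon → 5 of (none)
Mar: 31 days, starts Mon → 5 of Mon, Tue, Wed ✓
Apr: 30 days, starts Thu → 5 of Thu, Fri
May: 31 days, starts Sat → 5 of Sat, Sun, Mon
Jun: 30 days, starts Tue → 5 of Tue, Wed ✓
Jul: 31 days, starts Thu → 5 of Thu, Fri, Sat
Aug: 31 days, starts Sun → 5 of Sun, Mon, Tue
Sep: 30 days, starts Wed → 5 of Wed, Thu ✓
Oct: 31 days, starts Fri → 5 of Fri, Sat, Sun
Nov: 30 days, starts Mon → 5 of Mon, Tue
Dec: 31 days, starts Wed → 5 of Wed, Thu, Fri ✓
Months with five Wednesdays: Mar, Jun, Sep, Dec.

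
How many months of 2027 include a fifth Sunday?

4

A month has five Sundays exactly when Sunday falls within its first (length − 28) days.
Jan: 31 days, starts Fri → 5 of Fri, Sat, Sun ✓
Feb: 28 days, starts Mon → 5 of (none)
Mar: 31 days, starts Mon → 5 of Mon, Tue, Wed
Apr: 30 days, starts Thu → 5 of Thu, Fri
May: 31 days, starts Sat → 5 of Sat, Sun, Mon ✓
Jun: 30 days, starts Tue → 5 of Tue, Wed
Jul: 31 days, starts Thu → 5 of Thu, Fri, Sat
Aug: 31 days, starts Sun → 5 of Sun, Mon, Tue ✓
Sep: 30 days, starts Wed → 5 of Wed, Thu
Oct: 31 days, starts Fri → 5 of Fri, Sat, Sun ✓
Nov: 30 days, starts Mon → 5 of Mon, Tue
Dec: 31 days, starts Wed → 5 of Wed, Thu, Fri
Months with five Sundays: Jan, May, Aug, Oct.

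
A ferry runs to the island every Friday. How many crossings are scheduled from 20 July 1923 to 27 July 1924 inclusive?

54

20 July 1923 is a Friday.
That's 374 days from start to end, counting both.
374 = 7 × 53 + 3, so there are 53 full weeks plus 3 extra days.
Each full week contributes one Friday: 53 so far.
The 3 extra days are Fri, Sat, Sun — 1 of them qualifies.
Total: 53 + 1 = 54.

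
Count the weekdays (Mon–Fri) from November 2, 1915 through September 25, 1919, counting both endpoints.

1018

November 2, 1915 is a Tuesday.
From November 2, 1915 to September 25, 1919 is 1424 days inclusive.
1424 = 7 × 203 + 3, so there are 203 full weeks plus 3 extra days.
Each full week contributes 5 weekdays (Mon–Fri): 203 × 5 = 1015.
The 3 extra days are Tuesday, Wednesday, Thursday — 3 of them qualify.
Total: 1015 + 3 = 1018.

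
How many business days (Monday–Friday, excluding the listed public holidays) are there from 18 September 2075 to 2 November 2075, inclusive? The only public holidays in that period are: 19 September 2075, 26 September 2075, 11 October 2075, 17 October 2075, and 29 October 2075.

28

18 September 2075 is a Wednesday.
From 18 September 2075 to 2 November 2075 is 46 days inclusive.
46 = 7 × 6 + 4, so there are 6 full weeks plus 4 extra days.
Each full week contributes 5 weekdays (Mon–Fri): 6 × 5 = 30.
The 4 extra days are Wed, Thu, Fri, Sat — 3 of them qualify.
Total: 30 + 3 = 33.
Holidays: 19 September 2075 (Thu); 26 September 2075 (Thu); 11 October 2075 (Fri); 17 October 2075 (Thu); 29 October 2075 (Tue).
All 5 holidays fall on weekdays, so subtract 5.
Business days: 33 − 5 = 28.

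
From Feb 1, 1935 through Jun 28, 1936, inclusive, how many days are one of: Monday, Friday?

147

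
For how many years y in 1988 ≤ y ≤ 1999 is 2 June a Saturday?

1

Day of week of June 2 in each year:
1988: Thu, 1989: Fri, 1990: Sat ✓, 1991: Sun, 1992: Tue, 1993: Wed, 1994: Thu, 1995: Fri, 1996: Sun, 1997: Mon, 1998: Tue, 1999: Wed
Saturdays: 1990.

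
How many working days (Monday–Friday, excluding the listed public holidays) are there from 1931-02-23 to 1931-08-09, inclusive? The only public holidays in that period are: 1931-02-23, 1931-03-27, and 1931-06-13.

118

1931-02-23 is a Monday.
The range spans 168 days (inclusive of both endpoints).
168 = 7 × 24, so the span is exactly 24 full weeks.
Each full week contributes 5 weekdays (Mon–Fri): 24 × 5 = 120.
Holidays: 1931-02-23 (Mon); 1931-03-27 (Fri); 1931-06-13 (Sat).
2 of the 3 holidays fall on weekdays; the rest are weekends and were already excluded.
Business days: 120 − 2 = 118.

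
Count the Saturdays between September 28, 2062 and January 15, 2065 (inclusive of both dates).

120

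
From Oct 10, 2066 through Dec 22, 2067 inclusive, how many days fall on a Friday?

62 Fridays

Oct 10, 2066 is a Sunday.
The range spans 439 days (inclusive of both endpoints).
439 = 7 × 62 + 5, so there are 62 full weeks plus 5 extra days.
Each full week contributes one Friday: 62 so far.
The 5 extra days are Sunday, Monday, Tuesday, Wednesday, Thursday — none qualify.
Total: 62 + 0 = 62.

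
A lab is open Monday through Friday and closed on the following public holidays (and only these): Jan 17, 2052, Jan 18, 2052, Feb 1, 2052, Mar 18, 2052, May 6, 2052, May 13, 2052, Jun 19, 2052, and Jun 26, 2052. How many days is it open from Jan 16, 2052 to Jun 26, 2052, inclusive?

Jan 16, 2052 is a Tuesday.
From Jan 16, 2052 to Jun 26, 2052 is 163 days inclusive.
163 = 7 × 23 + 2, so there are 23 full weeks plus 2 extra days.
Each full week contributes 5 weekdays (Mon–Fri): 23 × 5 = 115.
The 2 extra days are Tuesday, Wednesday — 2 of them qualify.
Total: 115 + 2 = 117.
Holidays: Jan 17, 2052 (Wed); Jan 18, 2052 (Thu); Feb 1, 2052 (Thu); Mar 18, 2052 (Mon); May 6, 2052 (Mon); May 13, 2052 (Mon); Jun 19, 2052 (Wed); Jun 26, 2052 (Wed).
All 8 holidays fall on weekdays, so subtract 8.
Business days: 117 − 8 = 109.

109 working days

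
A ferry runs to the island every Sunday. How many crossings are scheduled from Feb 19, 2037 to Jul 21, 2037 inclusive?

22

Feb 19, 2037 is a Thursday.
That's 153 days from start to end, counting both.
153 = 7 × 21 + 6, so there are 21 full weeks plus 6 extra days.
Each full week contributes one Sunday: 21 so far.
The 6 extra days are Thursday, Friday, Saturday, Sunday, Monday, Tuesday — 1 of them qualifies.
Total: 21 + 1 = 22.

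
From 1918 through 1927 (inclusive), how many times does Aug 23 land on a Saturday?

Day of week of August 23 in each year:
1918: Fri, 1919: Sat ✓, 1920: Mon, 1921: Tue, 1922: Wed, 1923: Thu, 1924: Sat ✓, 1925: Sun, 1926: Mon, 1927: Tue
Saturdays: 1919, 1924.

2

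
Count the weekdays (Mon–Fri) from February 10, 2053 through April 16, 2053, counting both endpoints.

February 10, 2053 is a Monday.
The range spans 66 days (inclusive of both endpoints).
66 = 7 × 9 + 3, so there are 9 full weeks plus 3 extra days.
Each full week contributes 5 weekdays (Mon–Fri): 9 × 5 = 45.
The 3 extra days are Monday, Tuesday, Wednesday — 3 of them qualify.
Total: 45 + 3 = 48.

48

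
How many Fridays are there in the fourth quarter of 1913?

13

1 October 1913 is a Wednesday.
From 1 October 1913 to 31 December 1913 is 92 days inclusive.
92 = 7 × 13 + 1, so there are 13 full weeks plus 1 extra day.
Each full week contributes one Friday: 13 so far.
The 1 extra day is Wed — none qualify.
Total: 13 + 0 = 13.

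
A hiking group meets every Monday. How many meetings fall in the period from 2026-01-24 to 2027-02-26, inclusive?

57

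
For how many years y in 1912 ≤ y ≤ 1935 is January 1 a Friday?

3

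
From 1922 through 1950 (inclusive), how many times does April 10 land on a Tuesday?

Day of week of April 10 in each year:
1922: Mon, 1923: Tue ✓, 1924: Thu, 1925: Fri, 1926: Sat, 1927: Sun, 1928: Tue ✓, 1929: Wed, 1930: Thu, 1931: Fri, 1932: Sun, 1933: Mon, 1934: Tue ✓, 1935: Wed, 1936: Fri, 1937: Sat, 1938: Sun, 1939: Mon, 1940: Wed, 1941: Thu, 1942: Fri, 1943: Sat, 1944: Mon, 1945: Tue ✓, 1946: Wed, 1947: Thu, 1948: Sat, 1949: Sun, 1950: Mon
Tuesdays: 1923, 1928, 1934, 1945.

4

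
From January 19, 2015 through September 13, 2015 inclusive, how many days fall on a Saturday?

January 19, 2015 is a Monday.
From January 19, 2015 to September 13, 2015 is 238 days inclusive.
238 = 7 × 34, so the span is exactly 34 full weeks.
Each full week contributes one Saturday: 34 so far.
Total: 34.

34 Saturdays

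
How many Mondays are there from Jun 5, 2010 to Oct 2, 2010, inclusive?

17 Mondays

Jun 5, 2010 is a Saturday.
From Jun 5, 2010 to Oct 2, 2010 is 120 days inclusive.
120 = 7 × 17 + 1, so there are 17 full weeks plus 1 extra day.
Each full week contributes one Monday: 17 so far.
The 1 extra day is Saturday — none qualify.
Total: 17 + 0 = 17.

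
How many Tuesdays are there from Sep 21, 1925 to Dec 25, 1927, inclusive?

Sep 21, 1925 is a Monday.
The range spans 826 days (inclusive of both endpoints).
826 = 7 × 118, so the span is exactly 118 full weeks.
Each full week contributes one Tuesday: 118 so far.

118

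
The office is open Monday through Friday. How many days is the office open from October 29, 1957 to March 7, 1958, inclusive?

October 29, 1957 is a Tuesday.
The range spans 130 days (inclusive of both endpoints).
130 = 7 × 18 + 4, so there are 18 full weeks plus 4 extra days.
Each full week contributes 5 weekdays (Mon–Fri): 18 × 5 = 90.
The 4 extra days are Tuesday, Wednesday, Thursday, Friday — 4 of them qualify.
Total: 90 + 4 = 94.

94 weekdays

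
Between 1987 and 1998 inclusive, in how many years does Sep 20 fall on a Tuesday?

2

Day of week of September 20 in each year:
1987: Sun, 1988: Tue ✓, 1989: Wed, 1990: Thu, 1991: Fri, 1992: Sun, 1993: Mon, 1994: Tue ✓, 1995: Wed, 1996: Fri, 1997: Sat, 1998: Sun
Tuesdays: 1988, 1994.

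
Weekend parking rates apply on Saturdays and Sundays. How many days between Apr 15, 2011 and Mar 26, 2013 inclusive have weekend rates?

Apr 15, 2011 is a Friday.
From Apr 15, 2011 to Mar 26, 2013 is 712 days inclusive.
712 = 7 × 101 + 5, so there are 101 full weeks plus 5 extra days.
Each full week contributes 2 weekend days (Sat, Sun): 101 × 2 = 202.
The 5 extra days are Friday, Saturday, Sunday, Monday, Tuesday — 2 of them qualify.
Total: 202 + 2 = 204.

204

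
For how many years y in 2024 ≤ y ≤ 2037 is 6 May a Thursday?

2

Day of week of May 6 in each year:
2024: Mon, 2025: Tue, 2026: Wed, 2027: Thu ✓, 2028: Sat, 2029: Sun, 2030: Mon, 2031: Tue, 2032: Thu ✓, 2033: Fri, 2034: Sat, 2035: Sun, 2036: Tue, 2037: Wed
Thursdays: 2027, 2032.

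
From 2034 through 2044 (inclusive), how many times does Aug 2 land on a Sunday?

2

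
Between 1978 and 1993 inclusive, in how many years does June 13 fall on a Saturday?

Day of week of June 13 in each year:
1978: Tue, 1979: Wed, 1980: Fri, 1981: Sat ✓, 1982: Sun, 1983: Mon, 1984: Wed, 1985: Thu, 1986: Fri, 1987: Sat ✓, 1988: Mon, 1989: Tue, 1990: Wed, 1991: Thu, 1992: Sat ✓, 1993: Sun
Saturdays: 1981, 1987, 1992.

3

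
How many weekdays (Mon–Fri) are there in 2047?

261

2047-01-01 is a Tuesday.
That's 365 days from start to end, counting both.
365 = 7 × 52 + 1, so there are 52 full weeks plus 1 extra day.
Each full week contributes 5 weekdays (Mon–Fri): 52 × 5 = 260.
The 1 extra day is Tue — 1 of them qualifies.
Total: 260 + 1 = 261.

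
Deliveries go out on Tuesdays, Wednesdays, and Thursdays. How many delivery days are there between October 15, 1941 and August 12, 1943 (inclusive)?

October 15, 1941 is a Wednesday.
That's 667 days from start to end, counting both.
667 = 7 × 95 + 2, so there are 95 full weeks plus 2 extra days.
Each full week contributes 3 days from the set (Tue, Wed, Thu): 95 × 3 = 285.
The 2 extra days are Wed, Thu — 2 of them qualify.
Total: 285 + 2 = 287.

287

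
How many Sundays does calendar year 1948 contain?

1 January 1948 is a Thursday.
That's 366 days from start to end, counting both.
366 = 7 × 52 + 2, so there are 52 full weeks plus 2 extra days.
Each full week contributes one Sunday: 52 so far.
The 2 extra days are Thursday, Friday — none qualify.
Total: 52 + 0 = 52.

52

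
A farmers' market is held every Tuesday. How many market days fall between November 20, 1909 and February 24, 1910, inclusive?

14 Tuesdays

November 20, 1909 is a Saturday.
From November 20, 1909 to February 24, 1910 is 97 days inclusive.
97 = 7 × 13 + 6, so there are 13 full weeks plus 6 extra days.
Each full week contributes one Tuesday: 13 so far.
The 6 extra days are Saturday, Sunday, Monday, Tuesday, Wednesday, Thursday — 1 of them qualifies.
Total: 13 + 1 = 14.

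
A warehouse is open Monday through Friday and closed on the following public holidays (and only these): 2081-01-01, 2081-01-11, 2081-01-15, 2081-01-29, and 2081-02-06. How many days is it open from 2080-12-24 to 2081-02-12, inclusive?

2080-12-24 is a Tuesday.
That's 51 days from start to end, counting both.
51 = 7 × 7 + 2, so there are 7 full weeks plus 2 extra days.
Each full week contributes 5 weekdays (Mon–Fri): 7 × 5 = 35.
The 2 extra days are Tue, Wed — 2 of them qualify.
Total: 35 + 2 = 37.
Holidays: 2081-01-01 (Wed); 2081-01-11 (Sat); 2081-01-15 (Wed); 2081-01-29 (Wed); 2081-02-06 (Thu).
4 of the 5 holidays fall on weekdays; the rest are weekends and were already excluded.
Business days: 37 − 4 = 33.

33 business days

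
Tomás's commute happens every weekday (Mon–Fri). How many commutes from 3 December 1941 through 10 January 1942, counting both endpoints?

28 weekdays

3 December 1941 is a Wednesday.
The range spans 39 days (inclusive of both endpoints).
39 = 7 × 5 + 4, so there are 5 full weeks plus 4 extra days.
Each full week contributes 5 weekdays (Mon–Fri): 5 × 5 = 25.
The 4 extra days are Wed, Thu, Fri, Sat — 3 of them qualify.
Total: 25 + 3 = 28.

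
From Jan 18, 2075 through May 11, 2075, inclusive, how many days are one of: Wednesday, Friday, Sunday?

Jan 18, 2075 is a Friday.
That's 114 days from start to end, counting both.
114 = 7 × 16 + 2, so there are 16 full weeks plus 2 extra days.
Each full week contributes 3 days from the set (Wed, Fri, Sun): 16 × 3 = 48.
The 2 extra days are Friday, Saturday — 1 of them qualifies.
Total: 48 + 1 = 49.

49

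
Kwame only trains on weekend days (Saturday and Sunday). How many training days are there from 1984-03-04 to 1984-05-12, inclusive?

1984-03-04 is a Sunday.
That's 70 days from start to end, counting both.
70 = 7 × 10, so the span is exactly 10 full weeks.
Each full week contributes 2 weekend days (Sat, Sun): 10 × 2 = 20.

20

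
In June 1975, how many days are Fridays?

June 1, 1975 is a Sunday.
That's 30 days from start to end, counting both.
30 = 7 × 4 + 2, so there are 4 full weeks plus 2 extra days.
Each full week contributes one Friday: 4 so far.
The 2 extra days are Sun, Mon — none qualify.
Total: 4 + 0 = 4.

4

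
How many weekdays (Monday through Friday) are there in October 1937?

21 weekdays

1937-10-01 is a Friday.
From 1937-10-01 to 1937-10-31 is 31 days inclusive.
31 = 7 × 4 + 3, so there are 4 full weeks plus 3 extra days.
Each full week contributes 5 weekdays (Mon–Fri): 4 × 5 = 20.
The 3 extra days are Friday, Saturday, Sunday — 1 of them qualifies.
Total: 20 + 1 = 21.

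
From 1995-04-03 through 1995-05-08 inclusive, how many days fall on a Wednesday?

5 Wednesdays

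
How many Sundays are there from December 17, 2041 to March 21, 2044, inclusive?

December 17, 2041 is a Tuesday.
That's 826 days from start to end, counting both.
826 = 7 × 118, so the span is exactly 118 full weeks.
Each full week contributes one Sunday: 118 so far.

118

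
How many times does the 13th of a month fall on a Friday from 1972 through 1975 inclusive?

6

Friday-the-13ths by year:
1972: Oct
1973: Apr, Jul
1974: Sep, Dec
1975: Jun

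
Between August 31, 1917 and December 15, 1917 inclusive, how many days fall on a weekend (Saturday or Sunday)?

August 31, 1917 is a Friday.
The range spans 107 days (inclusive of both endpoints).
107 = 7 × 15 + 2, so there are 15 full weeks plus 2 extra days.
Each full week contributes 2 weekend days (Sat, Sun): 15 × 2 = 30.
The 2 extra days are Friday, Saturday — 1 of them qualifies.
Total: 30 + 1 = 31.

31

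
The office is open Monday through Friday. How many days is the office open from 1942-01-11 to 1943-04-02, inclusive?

320 weekdays

1942-01-11 is a Sunday.
That's 447 days from start to end, counting both.
447 = 7 × 63 + 6, so there are 63 full weeks plus 6 extra days.
Each full week contributes 5 weekdays (Mon–Fri): 63 × 5 = 315.
The 6 extra days are Sun, Mon, Tue, Wed, Thu, Fri — 5 of them qualify.
Total: 315 + 5 = 320.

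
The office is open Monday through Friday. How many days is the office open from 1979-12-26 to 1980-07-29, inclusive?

155 weekdays

1979-12-26 is a Wednesday.
That's 217 days from start to end, counting both.
217 = 7 × 31, so the span is exactly 31 full weeks.
Each full week contributes 5 weekdays (Mon–Fri): 31 × 5 = 155.
Total: 155.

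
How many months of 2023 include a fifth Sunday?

A month has five Sundays exactly when Sunday falls within its first (length − 28) days.
Jan: 31 days, starts Sun → 5 of Sun, Mon, Tue ✓
Feb: 28 days, starts Wed → 5 of (none)
Mar: 31 days, starts Wed → 5 of Wed, Thu, Fri
Apr: 30 days, starts Sat → 5 of Sat, Sun ✓
May: 31 days, starts Mon → 5 of Mon, Tue, Wed
Jun: 30 days, starts Thu → 5 of Thu, Fri
Jul: 31 days, starts Sat → 5 of Sat, Sun, Mon ✓
Aug: 31 days, starts Tue → 5 of Tue, Wed, Thu
Sep: 30 days, starts Fri → 5 of Fri, Sat
Oct: 31 days, starts Sun → 5 of Sun, Mon, Tue ✓
Nov: 30 days, starts Wed → 5 of Wed, Thu
Dec: 31 days, starts Fri → 5 of Fri, Sat, Sun ✓
Months with five Sundays: Jan, Apr, Jul, Oct, Dec.

5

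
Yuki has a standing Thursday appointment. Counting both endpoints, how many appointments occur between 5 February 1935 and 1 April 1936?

60 Thursdays

5 February 1935 is a Tuesday.
That's 422 days from start to end, counting both.
422 = 7 × 60 + 2, so there are 60 full weeks plus 2 extra days.
Each full week contributes one Thursday: 60 so far.
The 2 extra days are Tuesday, Wednesday — none qualify.
Total: 60 + 0 = 60.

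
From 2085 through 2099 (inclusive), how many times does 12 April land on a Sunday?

2

Day of week of April 12 in each year:
2085: Thu, 2086: Fri, 2087: Sat, 2088: Mon, 2089: Tue, 2090: Wed, 2091: Thu, 2092: Sat, 2093: Sun ✓, 2094: Mon, 2095: Tue, 2096: Thu, 2097: Fri, 2098: Sat, 2099: Sun ✓
Sundays: 2093, 2099.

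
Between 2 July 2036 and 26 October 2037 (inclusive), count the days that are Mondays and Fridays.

2 July 2036 is a Wednesday.
The range spans 482 days (inclusive of both endpoints).
482 = 7 × 68 + 6, so there are 68 full weeks plus 6 extra days.
Each full week contributes 2 days from the set (Mon, Fri): 68 × 2 = 136.
The 6 extra days are Wednesday, Thursday, Friday, Saturday, Sunday, Monday — 2 of them qualify.
Total: 136 + 2 = 138.

138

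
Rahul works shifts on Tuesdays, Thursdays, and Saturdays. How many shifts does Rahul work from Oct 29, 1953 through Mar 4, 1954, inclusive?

Oct 29, 1953 is a Thursday.
That's 127 days from start to end, counting both.
127 = 7 × 18 + 1, so there are 18 full weeks plus 1 extra day.
Each full week contributes 3 days from the set (Tue, Thu, Sat): 18 × 3 = 54.
The 1 extra day is Thursday — 1 of them qualifies.
Total: 54 + 1 = 55.

55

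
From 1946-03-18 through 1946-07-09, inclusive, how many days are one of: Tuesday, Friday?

1946-03-18 is a Monday.
From 1946-03-18 to 1946-07-09 is 114 days inclusive.
114 = 7 × 16 + 2, so there are 16 full weeks plus 2 extra days.
Each full week contributes 2 days from the set (Tue, Fri): 16 × 2 = 32.
The 2 extra days are Mon, Tue — 1 of them qualifies.
Total: 32 + 1 = 33.

33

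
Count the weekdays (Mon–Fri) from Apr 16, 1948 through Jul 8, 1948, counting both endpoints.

60 weekdays

Apr 16, 1948 is a Friday.
That's 84 days from start to end, counting both.
84 = 7 × 12, so the span is exactly 12 full weeks.
Each full week contributes 5 weekdays (Mon–Fri): 12 × 5 = 60.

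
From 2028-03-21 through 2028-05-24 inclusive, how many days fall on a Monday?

9 Mondays

2028-03-21 is a Tuesday.
That's 65 days from start to end, counting both.
65 = 7 × 9 + 2, so there are 9 full weeks plus 2 extra days.
Each full week contributes one Monday: 9 so far.
The 2 extra days are Tuesday, Wednesday — none qualify.
Total: 9 + 0 = 9.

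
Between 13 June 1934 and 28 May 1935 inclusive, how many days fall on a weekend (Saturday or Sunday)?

13 June 1934 is a Wednesday.
From 13 June 1934 to 28 May 1935 is 350 days inclusive.
350 = 7 × 50, so the span is exactly 50 full weeks.
Each full week contributes 2 weekend days (Sat, Sun): 50 × 2 = 100.

100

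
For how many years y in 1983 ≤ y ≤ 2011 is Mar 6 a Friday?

4

Day of week of March 6 in each year:
1983: Sun, 1984: Tue, 1985: Wed, 1986: Thu, 1987: Fri ✓, 1988: Sun, 1989: Mon, 1990: Tue, 1991: Wed, 1992: Fri ✓, 1993: Sat, 1994: Sun, 1995: Mon, 1996: Wed, 1997: Thu, 1998: Fri ✓, 1999: Sat, 2000: Mon, 2001: Tue, 2002: Wed, 2003: Thu, 2004: Sat, 2005: Sun, 2006: Mon, 2007: Tue, 2008: Thu, 2009: Fri ✓, 2010: Sat, 2011: Sun
Fridays: 1987, 1992, 1998, 2009.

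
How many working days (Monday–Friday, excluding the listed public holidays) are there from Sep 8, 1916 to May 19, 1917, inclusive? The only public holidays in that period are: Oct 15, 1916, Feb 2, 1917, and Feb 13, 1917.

179 working days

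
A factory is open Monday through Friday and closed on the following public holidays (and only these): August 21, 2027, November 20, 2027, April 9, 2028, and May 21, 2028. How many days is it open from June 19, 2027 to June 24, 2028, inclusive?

265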